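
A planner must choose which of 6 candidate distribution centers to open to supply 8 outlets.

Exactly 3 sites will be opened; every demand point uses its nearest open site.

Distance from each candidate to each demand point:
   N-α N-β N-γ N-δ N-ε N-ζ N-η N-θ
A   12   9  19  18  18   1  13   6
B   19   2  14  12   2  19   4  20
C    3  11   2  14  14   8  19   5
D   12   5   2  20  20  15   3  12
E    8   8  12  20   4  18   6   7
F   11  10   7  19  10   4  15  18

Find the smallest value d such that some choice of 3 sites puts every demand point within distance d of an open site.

12

Open {A, B, C}.
  Farthest demand point is N-δ at distance 12 (to B); all others are ≤ 12.
With {A, B, D} the worst case is 12.
With {A, B, E} the worst case is 12.
No size-3 selection achieves below 12.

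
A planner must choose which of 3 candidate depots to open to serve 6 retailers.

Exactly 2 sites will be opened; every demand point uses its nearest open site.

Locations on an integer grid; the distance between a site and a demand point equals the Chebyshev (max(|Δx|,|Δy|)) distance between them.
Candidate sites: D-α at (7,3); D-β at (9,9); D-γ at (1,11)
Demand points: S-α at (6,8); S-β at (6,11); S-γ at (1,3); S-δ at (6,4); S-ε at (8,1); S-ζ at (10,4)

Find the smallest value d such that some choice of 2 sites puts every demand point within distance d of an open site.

6

Open {D-α, D-β}.
  Farthest demand point is S-γ at distance 6 (to D-α); all others are ≤ 6.
With {D-α, D-γ} the worst case is 6.
With {D-β, D-γ} the worst case is 8.
No size-2 selection achieves below 6.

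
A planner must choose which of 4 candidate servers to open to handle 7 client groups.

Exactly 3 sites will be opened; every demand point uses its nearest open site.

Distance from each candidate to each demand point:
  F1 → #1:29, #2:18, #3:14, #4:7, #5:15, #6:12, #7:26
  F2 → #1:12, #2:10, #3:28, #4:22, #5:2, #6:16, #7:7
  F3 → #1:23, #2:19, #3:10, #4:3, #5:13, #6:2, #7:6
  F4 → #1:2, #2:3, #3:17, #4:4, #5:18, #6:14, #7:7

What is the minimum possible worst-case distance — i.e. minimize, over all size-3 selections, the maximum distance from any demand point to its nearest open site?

Open {F2, F3, F4}.
  Farthest demand point is #3 at distance 10 (to F3); all others are ≤ 10.
With {F1, F2, F3} the worst case is 12.
With {F1, F3, F4} the worst case is 13.
No size-3 selection achieves below 10.

10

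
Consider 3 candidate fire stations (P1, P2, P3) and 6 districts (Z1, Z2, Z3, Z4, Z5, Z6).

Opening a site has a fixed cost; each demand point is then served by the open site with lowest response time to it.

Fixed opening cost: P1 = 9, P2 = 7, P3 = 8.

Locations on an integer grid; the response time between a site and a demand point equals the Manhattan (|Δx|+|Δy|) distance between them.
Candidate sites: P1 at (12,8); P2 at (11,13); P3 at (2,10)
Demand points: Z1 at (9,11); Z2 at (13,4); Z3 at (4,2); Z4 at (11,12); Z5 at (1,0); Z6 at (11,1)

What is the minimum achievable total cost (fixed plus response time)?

Open {P1, P3}: assign each demand point to its cheapest open site.
  Z1→P1 6, Z2→P1 5, Z3→P3 10, Z4→P1 5, Z5→P3 11, Z6→P1 8
  response time 45, fixed 17 → total 62.
Compare {P1, P2, P3}: response time 39 + fixed 24 = 63.
Compare {P2, P3}: response time 49 + fixed 15 = 64.
Compare {P1}: response time 57 + fixed 9 = 66.
All other subsets cost ≥ 63. Minimum total cost: 62.

62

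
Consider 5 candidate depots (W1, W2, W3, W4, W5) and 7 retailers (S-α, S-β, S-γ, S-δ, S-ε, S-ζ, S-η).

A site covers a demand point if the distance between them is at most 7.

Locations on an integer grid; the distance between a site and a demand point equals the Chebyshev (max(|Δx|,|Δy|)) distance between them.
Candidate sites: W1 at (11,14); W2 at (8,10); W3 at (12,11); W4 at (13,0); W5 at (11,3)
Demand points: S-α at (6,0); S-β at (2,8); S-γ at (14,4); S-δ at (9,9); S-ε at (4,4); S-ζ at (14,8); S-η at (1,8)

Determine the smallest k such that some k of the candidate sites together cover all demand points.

Coverage sets (demand points within 7 of each site):
  W1: {S-δ, S-ζ}
  W2: {S-β, S-γ, S-δ, S-ε, S-ζ, S-η}
  W3: {S-γ, S-δ, S-ζ}
  W4: {S-α, S-γ}
  W5: {S-α, S-γ, S-δ, S-ε, S-ζ}
No single site covers all 7 demand points.
But {W2, W4} covers everything, so the minimum is 2.

2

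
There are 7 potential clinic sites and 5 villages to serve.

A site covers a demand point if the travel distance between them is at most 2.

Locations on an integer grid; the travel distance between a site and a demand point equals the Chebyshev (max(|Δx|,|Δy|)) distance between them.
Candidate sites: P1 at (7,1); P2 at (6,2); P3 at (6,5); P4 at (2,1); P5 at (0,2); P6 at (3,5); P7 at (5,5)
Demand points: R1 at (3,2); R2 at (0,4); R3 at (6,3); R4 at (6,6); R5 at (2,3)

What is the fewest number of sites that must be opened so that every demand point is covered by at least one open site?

Coverage sets (demand points within 2 of each site):
  P1: {R3}
  P2: {R3}
  P3: {R3, R4}
  P4: {R1, R5}
  P5: {R2, R5}
  P6: {R5}
  P7: {R3, R4}
No 2 sites suffice: every size-2 union leaves at least one demand point uncovered.
But {P3, P4, P5} covers everything, so the minimum is 3.

3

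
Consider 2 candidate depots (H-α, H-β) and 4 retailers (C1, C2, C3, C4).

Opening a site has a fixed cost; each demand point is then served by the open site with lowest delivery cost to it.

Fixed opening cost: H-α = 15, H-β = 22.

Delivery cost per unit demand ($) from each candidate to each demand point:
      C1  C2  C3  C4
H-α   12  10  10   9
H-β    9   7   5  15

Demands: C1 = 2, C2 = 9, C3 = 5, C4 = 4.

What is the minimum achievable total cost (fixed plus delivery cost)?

Open {H-α, H-β}: assign each demand point to its cheapest open site.
  C1→H-β 2×9=18, C2→H-β 9×7=63, C3→H-β 5×5=25, C4→H-α 4×9=36
  delivery cost 142, fixed 37 → total 179.
Compare {H-β}: delivery cost 166 + fixed 22 = 188.
Compare {H-α}: delivery cost 200 + fixed 15 = 215.

179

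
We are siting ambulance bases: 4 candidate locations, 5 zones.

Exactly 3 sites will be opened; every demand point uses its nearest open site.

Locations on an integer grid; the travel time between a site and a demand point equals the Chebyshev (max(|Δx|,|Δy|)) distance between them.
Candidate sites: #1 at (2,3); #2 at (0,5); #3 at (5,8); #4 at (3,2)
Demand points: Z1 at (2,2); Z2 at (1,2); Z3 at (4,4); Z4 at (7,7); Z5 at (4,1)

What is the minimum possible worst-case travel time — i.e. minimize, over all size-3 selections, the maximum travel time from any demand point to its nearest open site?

2

Open {#1, #2, #3}.
  Farthest demand point is Z3 at travel time 2 (to #1); all others are ≤ 2.
With {#1, #3, #4} the worst case is 2.
With {#2, #3, #4} the worst case is 2.
No size-3 selection achieves below 2.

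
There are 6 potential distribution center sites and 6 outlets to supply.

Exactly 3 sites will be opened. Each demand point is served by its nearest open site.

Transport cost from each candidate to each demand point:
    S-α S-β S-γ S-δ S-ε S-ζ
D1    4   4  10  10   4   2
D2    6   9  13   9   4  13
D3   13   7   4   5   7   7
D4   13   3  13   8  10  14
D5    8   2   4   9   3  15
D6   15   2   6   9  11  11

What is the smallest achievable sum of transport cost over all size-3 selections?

20

Open {D1, D3, D5}.
  S-α→D1 4, S-β→D5 2, S-γ→D3 4, S-δ→D3 5, S-ε→D5 3, S-ζ→D1 2  ⇒ total 20.
Compare {D1, D3, D6}: total 21.
Compare {D1, D3, D4}: total 22.
No size-3 selection does better; minimum is 20.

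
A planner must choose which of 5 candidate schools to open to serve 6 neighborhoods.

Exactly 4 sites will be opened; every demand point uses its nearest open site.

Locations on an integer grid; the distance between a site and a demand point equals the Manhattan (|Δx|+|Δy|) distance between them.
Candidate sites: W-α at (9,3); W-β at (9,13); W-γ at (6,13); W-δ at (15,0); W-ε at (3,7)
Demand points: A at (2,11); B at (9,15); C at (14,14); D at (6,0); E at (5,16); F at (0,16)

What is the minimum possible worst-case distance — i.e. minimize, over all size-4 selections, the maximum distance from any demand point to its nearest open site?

9

Open {W-α, W-β, W-γ, W-δ}.
  Farthest demand point is F at distance 9 (to W-γ); all others are ≤ 9.
With {W-α, W-β, W-γ, W-ε} the worst case is 9.
With {W-α, W-γ, W-δ, W-ε} the worst case is 9.
No size-4 selection achieves below 9.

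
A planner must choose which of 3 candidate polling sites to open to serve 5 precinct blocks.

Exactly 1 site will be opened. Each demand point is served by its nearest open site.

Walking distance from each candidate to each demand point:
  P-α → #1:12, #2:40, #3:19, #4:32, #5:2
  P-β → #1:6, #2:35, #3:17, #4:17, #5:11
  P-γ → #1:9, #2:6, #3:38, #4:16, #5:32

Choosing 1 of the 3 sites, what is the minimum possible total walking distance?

Open {P-β}.
  #1→P-β 6, #2→P-β 35, #3→P-β 17, #4→P-β 17, #5→P-β 11  ⇒ total 86.
Compare {P-γ}: total 101.
Compare {P-α}: total 105.

86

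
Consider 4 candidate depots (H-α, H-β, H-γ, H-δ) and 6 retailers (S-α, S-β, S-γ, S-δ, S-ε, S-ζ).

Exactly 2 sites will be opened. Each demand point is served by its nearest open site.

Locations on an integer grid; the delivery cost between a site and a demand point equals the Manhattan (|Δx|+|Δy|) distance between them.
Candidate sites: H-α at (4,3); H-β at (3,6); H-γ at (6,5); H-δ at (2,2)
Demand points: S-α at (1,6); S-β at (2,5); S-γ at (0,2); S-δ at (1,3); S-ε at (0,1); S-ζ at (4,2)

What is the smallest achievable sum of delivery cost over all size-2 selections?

Open {H-β, H-δ}.
  S-α→H-β 2, S-β→H-β 2, S-γ→H-δ 2, S-δ→H-δ 2, S-ε→H-δ 3, S-ζ→H-δ 2  ⇒ total 13.
Compare {H-α, H-δ}: total 16.
Compare {H-γ, H-δ}: total 17.
No size-2 selection does better; minimum is 13.

13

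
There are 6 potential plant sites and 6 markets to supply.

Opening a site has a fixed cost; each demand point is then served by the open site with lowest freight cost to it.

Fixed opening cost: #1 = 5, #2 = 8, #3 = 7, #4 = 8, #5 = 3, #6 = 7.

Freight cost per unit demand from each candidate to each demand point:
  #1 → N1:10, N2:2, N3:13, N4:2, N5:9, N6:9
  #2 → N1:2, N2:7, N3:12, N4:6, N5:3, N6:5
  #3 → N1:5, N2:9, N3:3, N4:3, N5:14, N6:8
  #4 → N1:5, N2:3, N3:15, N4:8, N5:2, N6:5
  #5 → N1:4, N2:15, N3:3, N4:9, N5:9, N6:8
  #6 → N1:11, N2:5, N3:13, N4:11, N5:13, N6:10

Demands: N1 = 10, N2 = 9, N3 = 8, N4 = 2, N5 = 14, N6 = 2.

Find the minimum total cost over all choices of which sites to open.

Open {#1, #2, #4, #5}: assign each demand point to its cheapest open site.
  N1→#2 10×2=20, N2→#1 9×2=18, N3→#5 8×3=24, N4→#1 2×2=4, N5→#4 14×2=28, N6→#2 2×5=10
  freight cost 104, fixed 24 → total 128.
Compare {#1, #2, #3, #4}: freight cost 104 + fixed 28 = 132.
Compare {#1, #2, #5}: freight cost 118 + fixed 16 = 134.
Compare {#1, #2, #3, #4, #5}: freight cost 104 + fixed 31 = 135.
All other subsets cost ≥ 132. Minimum total cost: 128.

128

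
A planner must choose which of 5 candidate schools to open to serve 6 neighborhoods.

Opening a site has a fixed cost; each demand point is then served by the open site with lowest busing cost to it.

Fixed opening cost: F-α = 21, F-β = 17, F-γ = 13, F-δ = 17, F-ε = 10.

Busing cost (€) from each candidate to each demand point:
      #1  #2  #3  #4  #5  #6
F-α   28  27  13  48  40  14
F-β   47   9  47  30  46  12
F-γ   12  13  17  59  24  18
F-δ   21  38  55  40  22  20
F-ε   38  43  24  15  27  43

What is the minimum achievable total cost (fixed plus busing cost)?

122

Open {F-γ, F-ε}: assign each demand point to its cheapest open site.
  #1→F-γ 12, #2→F-γ 13, #3→F-γ 17, #4→F-ε 15, #5→F-γ 24, #6→F-γ 18
  busing cost 99, fixed 23 → total 122.
Compare {F-β, F-γ, F-ε}: busing cost 89 + fixed 40 = 129.
Compare {F-β, F-γ}: busing cost 104 + fixed 30 = 134.
Compare {F-α, F-γ, F-ε}: busing cost 91 + fixed 44 = 135.
All other subsets cost ≥ 129. Minimum total cost: 122.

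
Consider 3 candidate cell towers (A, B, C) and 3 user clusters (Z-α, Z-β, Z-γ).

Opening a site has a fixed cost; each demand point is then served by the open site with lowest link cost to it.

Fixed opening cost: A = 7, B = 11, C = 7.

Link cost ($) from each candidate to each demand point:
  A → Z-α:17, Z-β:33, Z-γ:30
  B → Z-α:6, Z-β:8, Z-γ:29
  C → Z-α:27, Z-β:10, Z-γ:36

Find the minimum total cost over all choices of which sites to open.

54

Open {B}: assign each demand point to its cheapest open site.
  Z-α→B 6, Z-β→B 8, Z-γ→B 29
  link cost 43, fixed 11 → total 54.
Compare {A, B}: link cost 43 + fixed 18 = 61.
Compare {B, C}: link cost 43 + fixed 18 = 61.
Compare {A, B, C}: link cost 43 + fixed 25 = 68.
All other subsets cost ≥ 61. Minimum total cost: 54.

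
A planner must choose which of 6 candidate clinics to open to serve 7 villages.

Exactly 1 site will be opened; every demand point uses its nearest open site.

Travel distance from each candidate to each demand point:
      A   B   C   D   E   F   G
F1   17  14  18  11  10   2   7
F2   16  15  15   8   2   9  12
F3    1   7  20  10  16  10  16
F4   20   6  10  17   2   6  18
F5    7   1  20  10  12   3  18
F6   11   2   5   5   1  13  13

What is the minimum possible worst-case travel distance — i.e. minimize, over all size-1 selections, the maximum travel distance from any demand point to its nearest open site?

Open {F6}.
  Farthest demand point is F at travel distance 13 (to F6); all others are ≤ 13.
With {F2} the worst case is 16.
With {F1} the worst case is 18.
No size-1 selection achieves below 13.

13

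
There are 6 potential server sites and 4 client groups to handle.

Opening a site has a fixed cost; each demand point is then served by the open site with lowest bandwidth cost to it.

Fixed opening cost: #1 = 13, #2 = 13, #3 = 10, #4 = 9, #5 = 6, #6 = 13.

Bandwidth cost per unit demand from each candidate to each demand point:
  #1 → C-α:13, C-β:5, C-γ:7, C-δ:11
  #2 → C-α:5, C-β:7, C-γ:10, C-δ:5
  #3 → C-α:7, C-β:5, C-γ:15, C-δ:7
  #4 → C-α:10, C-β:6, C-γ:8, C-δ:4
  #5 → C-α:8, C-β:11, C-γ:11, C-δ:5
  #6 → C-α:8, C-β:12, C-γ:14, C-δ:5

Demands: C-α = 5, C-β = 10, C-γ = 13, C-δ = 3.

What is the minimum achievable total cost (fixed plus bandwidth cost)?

Open {#1, #2}: assign each demand point to its cheapest open site.
  C-α→#2 5×5=25, C-β→#1 10×5=50, C-γ→#1 13×7=91, C-δ→#2 3×5=15
  bandwidth cost 181, fixed 26 → total 207.
Compare {#1, #2, #4}: bandwidth cost 178 + fixed 35 = 213.
Compare {#1, #2, #5}: bandwidth cost 181 + fixed 32 = 213.
Compare {#1, #5}: bandwidth cost 196 + fixed 19 = 215.
All other subsets cost ≥ 213. Minimum total cost: 207.

207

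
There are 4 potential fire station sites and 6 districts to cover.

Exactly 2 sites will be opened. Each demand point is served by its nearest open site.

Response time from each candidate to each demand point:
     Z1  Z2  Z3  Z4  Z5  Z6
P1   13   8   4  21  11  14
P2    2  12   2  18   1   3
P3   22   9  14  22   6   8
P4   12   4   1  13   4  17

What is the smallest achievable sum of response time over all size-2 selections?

Open {P2, P4}.
  Z1→P2 2, Z2→P4 4, Z3→P4 1, Z4→P4 13, Z5→P2 1, Z6→P2 3  ⇒ total 24.
Compare {P1, P2}: total 34.
Compare {P2, P3}: total 35.
No size-2 selection does better; minimum is 24.

24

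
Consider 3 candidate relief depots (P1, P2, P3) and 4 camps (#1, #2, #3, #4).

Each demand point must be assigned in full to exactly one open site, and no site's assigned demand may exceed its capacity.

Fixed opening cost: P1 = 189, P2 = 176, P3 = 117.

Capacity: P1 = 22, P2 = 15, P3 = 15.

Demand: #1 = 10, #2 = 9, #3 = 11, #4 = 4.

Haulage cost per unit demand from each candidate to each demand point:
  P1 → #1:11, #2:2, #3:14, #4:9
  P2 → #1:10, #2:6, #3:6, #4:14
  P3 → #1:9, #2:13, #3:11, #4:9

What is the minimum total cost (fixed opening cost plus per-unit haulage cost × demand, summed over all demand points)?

591

Open {P1, P3}; cheapest assignment that respects the capacities:
  P1 (cap 22, load 19): #1, #2 — cost 10×11 + 9×2 = 128
  P3 (cap 15, load 15): #3, #4 — cost 11×11 + 4×9 = 157
  Shipping 285, fixed 306 → total 591.
  Any other capacity-feasible assignment to {P1, P3} ships for at least 285.
Compare {P1, P2}: its best feasible assignment gives total 615.
Compare {P1, P2, P3}: its best feasible assignment gives total 692.
Every other set of open sites that can feasibly serve all demand totals ≥ 615 even under its best assignment. Minimum: 591.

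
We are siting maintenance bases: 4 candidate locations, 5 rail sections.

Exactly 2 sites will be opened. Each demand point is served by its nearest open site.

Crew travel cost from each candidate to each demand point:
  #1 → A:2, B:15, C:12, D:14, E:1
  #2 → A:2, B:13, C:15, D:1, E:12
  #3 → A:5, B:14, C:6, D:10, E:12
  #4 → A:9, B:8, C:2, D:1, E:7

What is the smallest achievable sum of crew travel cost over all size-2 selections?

Open {#1, #4}.
  A→#1 2, B→#4 8, C→#4 2, D→#4 1, E→#1 1  ⇒ total 14.
Compare {#2, #4}: total 20.
Compare {#3, #4}: total 23.
No size-2 selection does better; minimum is 14.

14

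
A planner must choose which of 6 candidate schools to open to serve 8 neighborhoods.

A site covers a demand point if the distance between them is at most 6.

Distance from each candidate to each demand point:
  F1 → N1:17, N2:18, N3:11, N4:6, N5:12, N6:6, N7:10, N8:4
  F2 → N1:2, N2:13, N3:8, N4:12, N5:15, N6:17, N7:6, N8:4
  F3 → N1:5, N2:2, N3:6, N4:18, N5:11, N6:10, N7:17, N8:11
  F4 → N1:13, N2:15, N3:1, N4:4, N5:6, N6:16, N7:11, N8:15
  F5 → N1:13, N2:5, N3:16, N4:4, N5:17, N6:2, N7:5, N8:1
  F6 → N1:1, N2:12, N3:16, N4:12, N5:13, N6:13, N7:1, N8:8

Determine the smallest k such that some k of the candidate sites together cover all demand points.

Coverage sets (demand points within 6 of each site):
  F1: {N4, N6, N8}
  F2: {N1, N7, N8}
  F3: {N1, N2, N3}
  F4: {N3, N4, N5}
  F5: {N2, N4, N6, N7, N8}
  F6: {N1, N7}
No 2 sites suffice: every size-2 union leaves at least one demand point uncovered.
But {F2, F4, F5} covers everything, so the minimum is 3.

3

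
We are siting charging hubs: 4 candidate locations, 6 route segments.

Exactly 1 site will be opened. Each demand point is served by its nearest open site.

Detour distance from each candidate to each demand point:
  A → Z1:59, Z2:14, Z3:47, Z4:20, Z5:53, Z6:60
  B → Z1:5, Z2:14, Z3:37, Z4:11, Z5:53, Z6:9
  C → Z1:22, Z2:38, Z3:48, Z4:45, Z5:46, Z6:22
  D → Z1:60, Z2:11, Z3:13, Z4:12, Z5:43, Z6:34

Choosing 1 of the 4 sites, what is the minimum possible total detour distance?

129

Open {B}.
  Z1→B 5, Z2→B 14, Z3→B 37, Z4→B 11, Z5→B 53, Z6→B 9  ⇒ total 129.
Compare {D}: total 173.
Compare {C}: total 221.
No size-1 selection does better; minimum is 129.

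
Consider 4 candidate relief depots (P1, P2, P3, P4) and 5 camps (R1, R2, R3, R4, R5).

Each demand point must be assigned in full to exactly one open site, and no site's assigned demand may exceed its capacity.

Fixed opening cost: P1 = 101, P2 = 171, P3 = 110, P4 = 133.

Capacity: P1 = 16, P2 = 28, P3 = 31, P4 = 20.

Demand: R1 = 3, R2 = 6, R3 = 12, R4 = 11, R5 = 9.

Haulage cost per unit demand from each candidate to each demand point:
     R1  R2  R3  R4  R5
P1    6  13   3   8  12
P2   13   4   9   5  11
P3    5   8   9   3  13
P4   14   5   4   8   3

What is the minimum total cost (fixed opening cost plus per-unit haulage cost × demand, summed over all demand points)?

Open {P3, P4}; cheapest assignment that respects the capacities:
  P3 (cap 31, load 26): R1, R3, R4 — cost 3×5 + 12×9 + 11×3 = 156
  P4 (cap 20, load 15): R2, R5 — cost 6×5 + 9×3 = 57
  Shipping 213, fixed 243 → total 456.
  Any other capacity-feasible assignment to {P3, P4} ships for at least 213.
Compare {P1, P3}: its best feasible assignment gives total 460.
Compare {P1, P3, P4}: its best feasible assignment gives total 485.
Every other set of open sites that can feasibly serve all demand totals ≥ 460 even under its best assignment. Minimum: 456.

456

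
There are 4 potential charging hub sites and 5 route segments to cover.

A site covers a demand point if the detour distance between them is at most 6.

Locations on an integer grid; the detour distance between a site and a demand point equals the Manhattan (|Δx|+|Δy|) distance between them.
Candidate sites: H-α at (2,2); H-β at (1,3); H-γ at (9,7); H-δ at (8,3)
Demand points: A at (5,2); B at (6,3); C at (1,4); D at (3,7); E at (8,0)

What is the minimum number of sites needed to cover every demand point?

Coverage sets (demand points within 6 of each site):
  H-α: {A, B, C, D}
  H-β: {A, B, C, D}
  H-γ: {D}
  H-δ: {A, B, E}
No single site covers all 5 demand points.
But {H-α, H-δ} covers everything, so the minimum is 2.

2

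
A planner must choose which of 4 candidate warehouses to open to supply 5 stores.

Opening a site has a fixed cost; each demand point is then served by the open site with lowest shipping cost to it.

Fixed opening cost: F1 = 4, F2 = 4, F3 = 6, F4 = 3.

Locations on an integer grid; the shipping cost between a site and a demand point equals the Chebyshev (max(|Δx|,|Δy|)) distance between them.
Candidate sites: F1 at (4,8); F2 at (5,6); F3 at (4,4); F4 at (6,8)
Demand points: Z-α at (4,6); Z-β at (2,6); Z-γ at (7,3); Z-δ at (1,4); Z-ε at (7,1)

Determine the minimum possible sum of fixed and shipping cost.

Open {F3}: assign each demand point to its cheapest open site.
  Z-α→F3 2, Z-β→F3 2, Z-γ→F3 3, Z-δ→F3 3, Z-ε→F3 3
  shipping cost 13, fixed 6 → total 19.
Compare {F2}: shipping cost 16 + fixed 4 = 20.
Compare {F2, F3}: shipping cost 12 + fixed 10 = 22.
Compare {F3, F4}: shipping cost 13 + fixed 9 = 22.
All other subsets cost ≥ 20. Minimum total cost: 19.

19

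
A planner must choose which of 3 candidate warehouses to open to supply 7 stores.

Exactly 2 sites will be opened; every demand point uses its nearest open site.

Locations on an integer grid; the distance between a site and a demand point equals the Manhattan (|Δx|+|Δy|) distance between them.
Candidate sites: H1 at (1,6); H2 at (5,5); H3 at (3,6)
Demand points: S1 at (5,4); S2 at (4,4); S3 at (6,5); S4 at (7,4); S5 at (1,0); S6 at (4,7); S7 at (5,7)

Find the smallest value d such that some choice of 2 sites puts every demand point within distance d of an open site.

6

Open {H1, H2}.
  Farthest demand point is S5 at distance 6 (to H1); all others are ≤ 6.
With {H1, H3} the worst case is 6.
With {H2, H3} the worst case is 8.
No size-2 selection achieves below 6.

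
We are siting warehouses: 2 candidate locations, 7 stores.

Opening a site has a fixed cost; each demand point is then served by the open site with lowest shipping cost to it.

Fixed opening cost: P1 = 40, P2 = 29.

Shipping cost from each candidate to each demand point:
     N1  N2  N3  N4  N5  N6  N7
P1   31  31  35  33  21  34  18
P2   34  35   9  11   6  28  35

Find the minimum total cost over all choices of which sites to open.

187

Open {P2}: assign each demand point to its cheapest open site.
  N1→P2 34, N2→P2 35, N3→P2 9, N4→P2 11, N5→P2 6, N6→P2 28, N7→P2 35
  shipping cost 158, fixed 29 → total 187.
Compare {P1, P2}: shipping cost 134 + fixed 69 = 203.
Compare {P1}: shipping cost 203 + fixed 40 = 243.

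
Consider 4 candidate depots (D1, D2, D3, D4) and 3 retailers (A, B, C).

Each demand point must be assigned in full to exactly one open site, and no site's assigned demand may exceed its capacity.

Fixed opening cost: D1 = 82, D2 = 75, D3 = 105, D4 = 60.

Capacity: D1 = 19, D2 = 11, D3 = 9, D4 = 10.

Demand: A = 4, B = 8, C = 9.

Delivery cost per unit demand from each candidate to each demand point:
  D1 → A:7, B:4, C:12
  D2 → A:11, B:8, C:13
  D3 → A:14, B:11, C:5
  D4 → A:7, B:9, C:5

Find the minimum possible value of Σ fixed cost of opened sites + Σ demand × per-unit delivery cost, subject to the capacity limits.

247

Open {D1, D4}; cheapest assignment that respects the capacities:
  D1 (cap 19, load 12): A, B — cost 4×7 + 8×4 = 60
  D4 (cap 10, load 9): C — cost 9×5 = 45
  Shipping 105, fixed 142 → total 247.
  Any other capacity-feasible assignment to {D1, D4} ships for at least 105.
Compare {D1, D3}: its best feasible assignment gives total 292.
Compare {D1, D2, D4}: its best feasible assignment gives total 322.
Every other set of open sites that can feasibly serve all demand totals ≥ 292 even under its best assignment. Minimum: 247.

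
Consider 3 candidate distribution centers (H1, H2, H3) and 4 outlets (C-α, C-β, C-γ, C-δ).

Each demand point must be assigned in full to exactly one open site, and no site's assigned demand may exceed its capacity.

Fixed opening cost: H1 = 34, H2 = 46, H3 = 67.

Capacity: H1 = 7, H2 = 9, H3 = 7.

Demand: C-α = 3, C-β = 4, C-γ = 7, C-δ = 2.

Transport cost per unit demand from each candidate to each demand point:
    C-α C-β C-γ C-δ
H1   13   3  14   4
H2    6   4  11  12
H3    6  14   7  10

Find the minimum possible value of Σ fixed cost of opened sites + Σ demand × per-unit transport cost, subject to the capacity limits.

Open {H2, H3}; cheapest assignment that respects the capacities:
  H2 (cap 9, load 9): C-α, C-β, C-δ — cost 3×6 + 4×4 + 2×12 = 58
  H3 (cap 7, load 7): C-γ — cost 7×7 = 49
  Shipping 107, fixed 113 → total 220.
  Any other capacity-feasible assignment to {H2, H3} ships for at least 107.
Compare {H1, H2}: its best feasible assignment gives total 232.
Compare {H1, H2, H3}: its best feasible assignment gives total 234.
Every other set of open sites that can feasibly serve all demand totals ≥ 232 even under its best assignment. Minimum: 220.

220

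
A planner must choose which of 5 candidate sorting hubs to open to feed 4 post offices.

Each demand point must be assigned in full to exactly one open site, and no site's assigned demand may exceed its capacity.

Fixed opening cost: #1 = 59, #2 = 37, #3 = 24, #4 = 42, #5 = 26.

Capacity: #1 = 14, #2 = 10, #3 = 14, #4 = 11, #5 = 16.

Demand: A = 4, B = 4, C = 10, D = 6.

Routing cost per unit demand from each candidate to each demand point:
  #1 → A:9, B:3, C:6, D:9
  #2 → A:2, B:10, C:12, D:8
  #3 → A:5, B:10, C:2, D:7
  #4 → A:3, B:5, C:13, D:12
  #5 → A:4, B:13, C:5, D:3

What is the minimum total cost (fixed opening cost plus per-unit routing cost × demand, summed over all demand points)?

Open {#3, #5}; cheapest assignment that respects the capacities:
  #3 (cap 14, load 14): B, C — cost 4×10 + 10×2 = 60
  #5 (cap 16, load 10): A, D — cost 4×4 + 6×3 = 34
  Shipping 94, fixed 50 → total 144.
  Any other capacity-feasible assignment to {#3, #5} ships for at least 94.
Compare {#3, #4, #5}: its best feasible assignment gives total 162.
Compare {#4, #5}: its best feasible assignment gives total 168.
Every other set of open sites that can feasibly serve all demand totals ≥ 162 even under its best assignment. Minimum: 144.

144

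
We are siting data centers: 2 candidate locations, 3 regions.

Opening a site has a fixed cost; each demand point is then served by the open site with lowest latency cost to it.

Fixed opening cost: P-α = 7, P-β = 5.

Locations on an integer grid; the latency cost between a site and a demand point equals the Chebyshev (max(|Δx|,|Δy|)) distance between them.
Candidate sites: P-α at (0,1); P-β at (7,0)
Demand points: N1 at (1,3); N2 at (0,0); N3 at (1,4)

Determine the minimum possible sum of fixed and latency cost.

13

Open {P-α}: assign each demand point to its cheapest open site.
  N1→P-α 2, N2→P-α 1, N3→P-α 3
  latency cost 6, fixed 7 → total 13.
Compare {P-α, P-β}: latency cost 6 + fixed 12 = 18.
Compare {P-β}: latency cost 19 + fixed 5 = 24.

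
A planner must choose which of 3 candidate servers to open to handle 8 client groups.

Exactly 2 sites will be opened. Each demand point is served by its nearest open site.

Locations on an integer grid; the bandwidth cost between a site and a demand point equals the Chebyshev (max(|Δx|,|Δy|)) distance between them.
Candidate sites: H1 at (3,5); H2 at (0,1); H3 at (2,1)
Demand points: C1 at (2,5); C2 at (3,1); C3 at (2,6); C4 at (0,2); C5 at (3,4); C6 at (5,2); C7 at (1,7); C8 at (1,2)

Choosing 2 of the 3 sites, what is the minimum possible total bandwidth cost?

Open {H1, H3}.
  C1→H1 1, C2→H3 1, C3→H1 1, C4→H3 2, C5→H1 1, C6→H1 3, C7→H1 2, C8→H3 1  ⇒ total 12.
Compare {H1, H2}: total 13.
Compare {H2, H3}: total 24.

12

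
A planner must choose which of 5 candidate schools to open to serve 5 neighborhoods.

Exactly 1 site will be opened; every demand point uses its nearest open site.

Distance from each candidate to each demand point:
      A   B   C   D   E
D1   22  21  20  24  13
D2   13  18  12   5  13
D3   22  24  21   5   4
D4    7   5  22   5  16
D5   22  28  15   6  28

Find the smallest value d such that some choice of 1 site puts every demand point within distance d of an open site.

Open {D2}.
  Farthest demand point is B at distance 18 (to D2); all others are ≤ 18.
With {D4} the worst case is 22.
With {D1} the worst case is 24.
No size-1 selection achieves below 18.

18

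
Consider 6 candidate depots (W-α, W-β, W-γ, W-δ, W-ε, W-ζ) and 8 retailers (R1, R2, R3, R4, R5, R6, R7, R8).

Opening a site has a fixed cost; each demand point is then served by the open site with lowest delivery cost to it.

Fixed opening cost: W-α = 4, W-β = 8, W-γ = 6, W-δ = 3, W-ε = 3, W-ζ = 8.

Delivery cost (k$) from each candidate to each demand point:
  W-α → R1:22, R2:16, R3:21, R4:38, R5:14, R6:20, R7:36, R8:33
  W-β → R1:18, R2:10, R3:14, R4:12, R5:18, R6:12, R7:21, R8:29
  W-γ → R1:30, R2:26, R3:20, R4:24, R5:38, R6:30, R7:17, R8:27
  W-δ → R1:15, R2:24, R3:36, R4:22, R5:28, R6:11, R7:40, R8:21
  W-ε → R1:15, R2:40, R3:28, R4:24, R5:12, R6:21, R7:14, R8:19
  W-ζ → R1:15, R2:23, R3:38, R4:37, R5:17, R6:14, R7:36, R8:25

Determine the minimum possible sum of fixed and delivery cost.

Open {W-β, W-ε}: assign each demand point to its cheapest open site.
  R1→W-ε 15, R2→W-β 10, R3→W-β 14, R4→W-β 12, R5→W-ε 12, R6→W-β 12, R7→W-ε 14, R8→W-ε 19
  delivery cost 108, fixed 11 → total 119.
Compare {W-β, W-δ, W-ε}: delivery cost 107 + fixed 14 = 121.
Compare {W-α, W-β, W-ε}: delivery cost 108 + fixed 15 = 123.
Compare {W-β, W-γ, W-ε}: delivery cost 108 + fixed 17 = 125.
All other subsets cost ≥ 121. Minimum total cost: 119.

119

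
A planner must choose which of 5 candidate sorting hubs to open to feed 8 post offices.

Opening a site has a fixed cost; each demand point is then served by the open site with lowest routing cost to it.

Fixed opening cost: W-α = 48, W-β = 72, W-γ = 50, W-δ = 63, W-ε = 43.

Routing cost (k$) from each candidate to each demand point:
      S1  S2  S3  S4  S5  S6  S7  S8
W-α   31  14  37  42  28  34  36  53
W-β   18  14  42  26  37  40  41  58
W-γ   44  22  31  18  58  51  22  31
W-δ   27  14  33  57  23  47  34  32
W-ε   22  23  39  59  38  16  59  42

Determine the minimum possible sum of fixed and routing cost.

Open {W-γ, W-ε}: assign each demand point to its cheapest open site.
  S1→W-ε 22, S2→W-γ 22, S3→W-γ 31, S4→W-γ 18, S5→W-ε 38, S6→W-ε 16, S7→W-γ 22, S8→W-γ 31
  routing cost 200, fixed 93 → total 293.
Compare {W-α, W-γ}: routing cost 209 + fixed 98 = 307.
Compare {W-α}: routing cost 275 + fixed 48 = 323.
Compare {W-α, W-γ, W-ε}: routing cost 182 + fixed 141 = 323.
All other subsets cost ≥ 307. Minimum total cost: 293.

293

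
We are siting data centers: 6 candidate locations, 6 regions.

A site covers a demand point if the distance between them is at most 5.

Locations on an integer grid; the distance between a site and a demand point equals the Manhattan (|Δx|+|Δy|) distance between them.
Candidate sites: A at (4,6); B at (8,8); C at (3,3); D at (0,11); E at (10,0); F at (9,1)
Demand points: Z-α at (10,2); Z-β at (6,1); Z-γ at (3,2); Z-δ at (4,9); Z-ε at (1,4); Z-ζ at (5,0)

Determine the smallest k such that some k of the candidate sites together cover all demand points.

Coverage sets (demand points within 5 of each site):
  A: {Z-γ, Z-δ, Z-ε}
  B: {Z-δ}
  C: {Z-β, Z-γ, Z-ε, Z-ζ}
  D: {}
  E: {Z-α, Z-β, Z-ζ}
  F: {Z-α, Z-β, Z-ζ}
No single site covers all 6 demand points.
But {A, E} covers everything, so the minimum is 2.

2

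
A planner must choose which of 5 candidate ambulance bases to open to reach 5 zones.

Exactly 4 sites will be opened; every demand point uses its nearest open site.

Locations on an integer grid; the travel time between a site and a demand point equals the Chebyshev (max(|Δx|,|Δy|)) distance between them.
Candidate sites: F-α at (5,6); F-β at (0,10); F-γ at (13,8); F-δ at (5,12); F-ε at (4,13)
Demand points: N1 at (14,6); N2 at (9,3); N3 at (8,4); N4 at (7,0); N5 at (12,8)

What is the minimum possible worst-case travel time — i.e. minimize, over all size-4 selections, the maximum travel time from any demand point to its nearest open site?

6

Open {F-α, F-β, F-γ, F-δ}.
  Farthest demand point is N4 at travel time 6 (to F-α); all others are ≤ 6.
With {F-α, F-β, F-γ, F-ε} the worst case is 6.
With {F-α, F-γ, F-δ, F-ε} the worst case is 6.
No size-4 selection achieves below 6.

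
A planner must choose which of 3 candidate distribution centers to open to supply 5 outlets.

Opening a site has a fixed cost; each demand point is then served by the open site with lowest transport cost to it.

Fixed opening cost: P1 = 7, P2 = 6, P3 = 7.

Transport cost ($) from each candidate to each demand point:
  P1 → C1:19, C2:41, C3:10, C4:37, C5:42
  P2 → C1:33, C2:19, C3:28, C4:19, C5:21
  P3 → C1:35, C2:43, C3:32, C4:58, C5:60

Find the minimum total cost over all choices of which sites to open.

101

Open {P1, P2}: assign each demand point to its cheapest open site.
  C1→P1 19, C2→P2 19, C3→P1 10, C4→P2 19, C5→P2 21
  transport cost 88, fixed 13 → total 101.
Compare {P1, P2, P3}: transport cost 88 + fixed 20 = 108.
Compare {P2}: transport cost 120 + fixed 6 = 126.
Compare {P2, P3}: transport cost 120 + fixed 13 = 133.
All other subsets cost ≥ 108. Minimum total cost: 101.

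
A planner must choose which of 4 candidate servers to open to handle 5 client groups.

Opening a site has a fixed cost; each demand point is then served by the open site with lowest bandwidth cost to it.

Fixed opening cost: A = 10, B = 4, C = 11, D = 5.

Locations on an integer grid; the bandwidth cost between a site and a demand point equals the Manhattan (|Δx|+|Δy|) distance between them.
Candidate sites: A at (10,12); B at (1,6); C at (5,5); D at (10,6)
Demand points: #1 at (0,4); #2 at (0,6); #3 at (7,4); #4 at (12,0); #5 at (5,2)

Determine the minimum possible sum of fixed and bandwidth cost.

Open {B, D}: assign each demand point to its cheapest open site.
  #1→B 3, #2→B 1, #3→D 5, #4→D 8, #5→B 8
  bandwidth cost 25, fixed 9 → total 34.
Compare {B, C}: bandwidth cost 22 + fixed 15 = 37.
Compare {B, C, D}: bandwidth cost 18 + fixed 20 = 38.
Compare {B}: bandwidth cost 37 + fixed 4 = 41.
All other subsets cost ≥ 37. Minimum total cost: 34.

34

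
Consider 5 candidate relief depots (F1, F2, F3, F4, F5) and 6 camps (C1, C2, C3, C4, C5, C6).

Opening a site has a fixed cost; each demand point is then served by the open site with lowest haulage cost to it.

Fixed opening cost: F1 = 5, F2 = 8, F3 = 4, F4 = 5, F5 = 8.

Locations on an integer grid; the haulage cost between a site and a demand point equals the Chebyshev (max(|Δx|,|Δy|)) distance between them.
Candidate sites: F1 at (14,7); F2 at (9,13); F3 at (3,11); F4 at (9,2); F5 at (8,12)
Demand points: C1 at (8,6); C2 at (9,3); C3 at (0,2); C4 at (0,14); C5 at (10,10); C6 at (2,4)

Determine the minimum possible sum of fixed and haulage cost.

Open {F3, F4}: assign each demand point to its cheapest open site.
  C1→F4 4, C2→F4 1, C3→F3 9, C4→F3 3, C5→F3 7, C6→F3 7
  haulage cost 31, fixed 9 → total 40.
Compare {F1, F3}: haulage cost 33 + fixed 9 = 42.
Compare {F1, F3, F4}: haulage cost 28 + fixed 14 = 42.
Compare {F3}: haulage cost 39 + fixed 4 = 43.
All other subsets cost ≥ 42. Minimum total cost: 40.

40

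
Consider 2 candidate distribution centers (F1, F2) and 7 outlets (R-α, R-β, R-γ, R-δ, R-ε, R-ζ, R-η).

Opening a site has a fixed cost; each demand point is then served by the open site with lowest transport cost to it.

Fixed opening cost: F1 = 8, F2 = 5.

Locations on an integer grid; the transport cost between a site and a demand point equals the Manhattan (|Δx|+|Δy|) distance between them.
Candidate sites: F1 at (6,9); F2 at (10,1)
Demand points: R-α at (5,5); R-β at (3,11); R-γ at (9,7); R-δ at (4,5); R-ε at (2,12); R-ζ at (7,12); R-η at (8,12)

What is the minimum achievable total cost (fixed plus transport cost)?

Open {F1}: assign each demand point to its cheapest open site.
  R-α→F1 5, R-β→F1 5, R-γ→F1 5, R-δ→F1 6, R-ε→F1 7, R-ζ→F1 4, R-η→F1 5
  transport cost 37, fixed 8 → total 45.
Compare {F1, F2}: transport cost 37 + fixed 13 = 50.
Compare {F2}: transport cost 89 + fixed 5 = 94.

45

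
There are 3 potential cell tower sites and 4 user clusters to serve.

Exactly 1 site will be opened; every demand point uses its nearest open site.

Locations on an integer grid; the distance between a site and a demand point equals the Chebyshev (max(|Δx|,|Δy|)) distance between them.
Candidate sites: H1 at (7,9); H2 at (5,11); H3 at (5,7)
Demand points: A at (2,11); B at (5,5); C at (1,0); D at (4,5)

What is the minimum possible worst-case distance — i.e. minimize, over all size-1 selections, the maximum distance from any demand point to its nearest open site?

7

Open {H3}.
  Farthest demand point is C at distance 7 (to H3); all others are ≤ 7.
With {H1} the worst case is 9.
With {H2} the worst case is 11.
No size-1 selection achieves below 7.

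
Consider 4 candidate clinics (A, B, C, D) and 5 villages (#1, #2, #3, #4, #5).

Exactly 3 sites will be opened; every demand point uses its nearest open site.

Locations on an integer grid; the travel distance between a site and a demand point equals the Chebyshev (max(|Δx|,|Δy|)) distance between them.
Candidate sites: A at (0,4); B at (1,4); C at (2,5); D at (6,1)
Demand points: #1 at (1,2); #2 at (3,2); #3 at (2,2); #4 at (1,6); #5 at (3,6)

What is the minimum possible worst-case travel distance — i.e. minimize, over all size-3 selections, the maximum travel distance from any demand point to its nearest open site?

2

Open {A, B, C}.
  Farthest demand point is #1 at travel distance 2 (to A); all others are ≤ 2.
With {A, B, D} the worst case is 2.
With {B, C, D} the worst case is 2.
No size-3 selection achieves below 2.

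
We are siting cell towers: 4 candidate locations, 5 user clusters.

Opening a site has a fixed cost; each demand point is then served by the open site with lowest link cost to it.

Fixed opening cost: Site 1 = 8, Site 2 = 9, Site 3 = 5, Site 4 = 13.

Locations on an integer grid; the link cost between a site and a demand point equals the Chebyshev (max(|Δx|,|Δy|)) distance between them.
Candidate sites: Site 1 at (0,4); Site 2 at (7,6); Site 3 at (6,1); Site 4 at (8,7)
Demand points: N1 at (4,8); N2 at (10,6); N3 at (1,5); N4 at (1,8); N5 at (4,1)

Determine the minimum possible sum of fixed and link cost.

29

Open {Site 1, Site 3}: assign each demand point to its cheapest open site.
  N1→Site 1 4, N2→Site 3 5, N3→Site 1 1, N4→Site 1 4, N5→Site 3 2
  link cost 16, fixed 13 → total 29.
Compare {Site 1}: link cost 23 + fixed 8 = 31.
Compare {Site 3}: link cost 26 + fixed 5 = 31.
Compare {Site 2}: link cost 23 + fixed 9 = 32.
All other subsets cost ≥ 31. Minimum total cost: 29.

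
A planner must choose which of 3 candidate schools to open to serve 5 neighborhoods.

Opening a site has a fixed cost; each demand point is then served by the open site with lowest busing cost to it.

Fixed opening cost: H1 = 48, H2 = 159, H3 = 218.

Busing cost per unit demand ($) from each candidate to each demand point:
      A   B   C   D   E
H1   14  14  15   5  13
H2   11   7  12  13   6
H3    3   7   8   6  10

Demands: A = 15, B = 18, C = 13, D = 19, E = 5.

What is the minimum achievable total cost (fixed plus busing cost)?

657

Open {H3}: assign each demand point to its cheapest open site.
  A→H3 15×3=45, B→H3 18×7=126, C→H3 13×8=104, D→H3 19×6=114, E→H3 5×10=50
  busing cost 439, fixed 218 → total 657.
Compare {H1, H3}: busing cost 420 + fixed 266 = 686.
Compare {H1, H2}: busing cost 572 + fixed 207 = 779.
Compare {H2, H3}: busing cost 419 + fixed 377 = 796.
All other subsets cost ≥ 686. Minimum total cost: 657.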